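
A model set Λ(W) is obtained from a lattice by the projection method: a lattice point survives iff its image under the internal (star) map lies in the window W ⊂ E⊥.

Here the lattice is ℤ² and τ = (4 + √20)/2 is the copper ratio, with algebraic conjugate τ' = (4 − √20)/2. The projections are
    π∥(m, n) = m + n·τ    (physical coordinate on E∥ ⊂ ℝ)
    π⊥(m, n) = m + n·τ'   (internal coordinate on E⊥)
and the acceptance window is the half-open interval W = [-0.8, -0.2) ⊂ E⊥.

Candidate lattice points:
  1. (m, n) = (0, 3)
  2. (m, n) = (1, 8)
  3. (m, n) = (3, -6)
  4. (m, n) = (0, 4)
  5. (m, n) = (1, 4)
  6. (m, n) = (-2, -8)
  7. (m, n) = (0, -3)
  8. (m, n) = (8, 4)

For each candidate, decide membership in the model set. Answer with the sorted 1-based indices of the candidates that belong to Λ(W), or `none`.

τ' = (4−√20)/2 ≈ -0.236068.
[1] lift (0,3): star map gives -0.708204; window check -0.8 ≤ -0.708204 < -0.2 is true → IN Λ
[2] lift (1,8): star map gives -0.888544; window check -0.8 ≤ -0.888544 < -0.2 is false → out
[3] lift (3,-6): star map gives 4.416408; window check -0.8 ≤ 4.416408 < -0.2 is false → out
[4] lift (0,4): star map gives -0.944272; window check -0.8 ≤ -0.944272 < -0.2 is false → out
[5] lift (1,4): star map gives 0.055728; window check -0.8 ≤ 0.055728 < -0.2 is false → out
[6] lift (-2,-8): star map gives -0.111456; window check -0.8 ≤ -0.111456 < -0.2 is false → out
[7] lift (0,-3): star map gives 0.708204; window check -0.8 ≤ 0.708204 < -0.2 is false → out
[8] lift (8,4): star map gives 7.055728; window check -0.8 ≤ 7.055728 < -0.2 is false → out

1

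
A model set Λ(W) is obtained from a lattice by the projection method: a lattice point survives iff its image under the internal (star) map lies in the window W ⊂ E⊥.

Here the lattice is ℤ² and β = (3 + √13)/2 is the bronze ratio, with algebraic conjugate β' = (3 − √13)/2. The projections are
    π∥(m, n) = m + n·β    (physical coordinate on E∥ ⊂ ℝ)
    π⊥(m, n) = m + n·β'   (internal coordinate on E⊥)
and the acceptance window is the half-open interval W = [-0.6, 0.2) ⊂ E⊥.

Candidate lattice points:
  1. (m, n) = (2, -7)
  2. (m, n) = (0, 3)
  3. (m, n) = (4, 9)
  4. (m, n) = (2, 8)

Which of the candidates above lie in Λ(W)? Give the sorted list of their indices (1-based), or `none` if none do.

4

Compute β' = (3−√13)/2 = -0.3028, so π⊥(m,n) = m -0.3028·n.
candidate 1: (m,n)=(2,-7) → π∥ = 2-7·β ≈ -21.1194, π⊥ = 2-7·β' ≈ 4.1194 ∉ [-0.6, 0.2) ⇒ out
candidate 2: (m,n)=(0,3) → π∥ = 0+3·β ≈ 9.9083, π⊥ = 0+3·β' ≈ -0.9083 ∉ [-0.6, 0.2) ⇒ out
candidate 3: (m,n)=(4,9) → π∥ = 4+9·β ≈ 33.7250, π⊥ = 4+9·β' ≈ 1.2750 ∉ [-0.6, 0.2) ⇒ out
candidate 4: (m,n)=(2,8) → π∥ = 2+8·β ≈ 28.4222, π⊥ = 2+8·β' ≈ -0.4222 ∈ [-0.6, 0.2) ⇒ IN Λ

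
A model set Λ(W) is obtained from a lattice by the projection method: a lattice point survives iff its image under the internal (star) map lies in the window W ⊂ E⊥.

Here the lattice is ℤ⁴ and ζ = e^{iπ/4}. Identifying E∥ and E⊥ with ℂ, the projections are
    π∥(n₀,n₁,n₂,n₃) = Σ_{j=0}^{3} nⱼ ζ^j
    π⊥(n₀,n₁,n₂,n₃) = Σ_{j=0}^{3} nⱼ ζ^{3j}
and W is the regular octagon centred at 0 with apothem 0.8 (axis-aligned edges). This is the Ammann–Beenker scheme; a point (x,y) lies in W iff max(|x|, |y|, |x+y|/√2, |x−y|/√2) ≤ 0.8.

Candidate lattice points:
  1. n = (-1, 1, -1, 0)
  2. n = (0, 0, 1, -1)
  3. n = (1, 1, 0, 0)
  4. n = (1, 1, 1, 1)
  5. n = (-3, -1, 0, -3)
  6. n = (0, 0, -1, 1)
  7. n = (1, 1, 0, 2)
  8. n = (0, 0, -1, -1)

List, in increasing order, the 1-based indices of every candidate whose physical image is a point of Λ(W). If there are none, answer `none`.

Internal map: ζ^{3j} for j=0..3 gives (1,0), (−√2/2,√2/2), (0,−1), (√2/2,√2/2).
#1 (-1, 1, -1, 0): internal (-1.707107, 1.707107); octagon support 2.414214 vs apothem 0.8 → ∉ W
#2 (0, 0, 1, -1): internal (-0.707107, -1.707107); octagon support 1.707107 vs apothem 0.8 → ∉ W
#3 (1, 1, 0, 0): internal (0.292893, 0.707107); octagon support 0.707107 vs apothem 0.8 → ∈ W
#4 (1, 1, 1, 1): internal (1.000000, 0.414214); octagon support 1.000000 vs apothem 0.8 → ∉ W
#5 (-3, -1, 0, -3): internal (-4.414214, -2.828427); octagon support 5.121320 vs apothem 0.8 → ∉ W
#6 (0, 0, -1, 1): internal (0.707107, 1.707107); octagon support 1.707107 vs apothem 0.8 → ∉ W
#7 (1, 1, 0, 2): internal (1.707107, 2.121320); octagon support 2.707107 vs apothem 0.8 → ∉ W
#8 (0, 0, -1, -1): internal (-0.707107, 0.292893); octagon support 0.707107 vs apothem 0.8 → ∈ W

3, 8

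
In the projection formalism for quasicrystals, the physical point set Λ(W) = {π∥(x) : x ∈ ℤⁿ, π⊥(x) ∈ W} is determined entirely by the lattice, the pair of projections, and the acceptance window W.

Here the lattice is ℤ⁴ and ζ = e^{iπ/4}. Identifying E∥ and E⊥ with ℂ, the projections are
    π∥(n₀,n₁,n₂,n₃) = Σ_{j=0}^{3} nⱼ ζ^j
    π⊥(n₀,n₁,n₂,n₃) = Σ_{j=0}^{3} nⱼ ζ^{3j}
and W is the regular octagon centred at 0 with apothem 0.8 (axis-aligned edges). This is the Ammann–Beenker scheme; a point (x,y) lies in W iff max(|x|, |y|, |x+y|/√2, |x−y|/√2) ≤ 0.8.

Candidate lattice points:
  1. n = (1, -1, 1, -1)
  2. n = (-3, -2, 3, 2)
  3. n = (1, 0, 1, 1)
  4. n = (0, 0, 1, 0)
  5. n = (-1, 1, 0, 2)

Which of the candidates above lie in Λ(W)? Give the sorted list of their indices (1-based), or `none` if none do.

π⊥(n) = n₀ + n₁ζ³ + n₂ζ⁶ + n₃ζ⁹ where ζ = e^{iπ/4}.
#1 (1, -1, 1, -1): internal (1.00000, -2.41421); octagon support 2.41421 vs apothem 0.8 → ∉ W
#2 (-3, -2, 3, 2): internal (-0.17157, -3.00000); octagon support 3.00000 vs apothem 0.8 → ∉ W
#3 (1, 0, 1, 1): internal (1.70711, -0.29289); octagon support 1.70711 vs apothem 0.8 → ∉ W
#4 (0, 0, 1, 0): internal (0.00000, -1.00000); octagon support 1.00000 vs apothem 0.8 → ∉ W
#5 (-1, 1, 0, 2): internal (-0.29289, 2.12132); octagon support 2.12132 vs apothem 0.8 → ∉ W

none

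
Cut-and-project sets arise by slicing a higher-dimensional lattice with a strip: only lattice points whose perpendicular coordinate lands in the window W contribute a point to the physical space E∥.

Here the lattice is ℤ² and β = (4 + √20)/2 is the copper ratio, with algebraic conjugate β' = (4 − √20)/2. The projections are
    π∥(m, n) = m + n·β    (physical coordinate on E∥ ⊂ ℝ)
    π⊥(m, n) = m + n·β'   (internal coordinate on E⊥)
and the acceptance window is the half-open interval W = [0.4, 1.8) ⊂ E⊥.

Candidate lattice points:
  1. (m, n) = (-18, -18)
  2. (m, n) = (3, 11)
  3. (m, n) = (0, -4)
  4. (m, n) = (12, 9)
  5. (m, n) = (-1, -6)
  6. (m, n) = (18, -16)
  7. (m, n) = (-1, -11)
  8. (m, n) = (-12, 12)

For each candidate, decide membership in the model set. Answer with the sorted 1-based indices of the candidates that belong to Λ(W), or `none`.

Compute β' = (4−√20)/2 = -0.2361, so π⊥(m,n) = m -0.2361·n.
#1 (-18,-18): internal coord -18 + (-18)·β' = -13.7508; -13.7508 ∉ [0.4, 1.8) → out
#2 (3,11): internal coord 3 + (11)·β' = +0.4033; +0.4033 ∈ [0.4, 1.8) → IN Λ
#3 (0,-4): internal coord 0 + (-4)·β' = +0.9443; +0.9443 ∈ [0.4, 1.8) → IN Λ
#4 (12,9): internal coord 12 + (9)·β' = +9.8754; +9.8754 ∉ [0.4, 1.8) → out
#5 (-1,-6): internal coord -1 + (-6)·β' = +0.4164; +0.4164 ∈ [0.4, 1.8) → IN Λ
#6 (18,-16): internal coord 18 + (-16)·β' = +21.7771; +21.7771 ∉ [0.4, 1.8) → out
#7 (-1,-11): internal coord -1 + (-11)·β' = +1.5967; +1.5967 ∈ [0.4, 1.8) → IN Λ
#8 (-12,12): internal coord -12 + (12)·β' = -14.8328; -14.8328 ∉ [0.4, 1.8) → out

2, 3, 5, 7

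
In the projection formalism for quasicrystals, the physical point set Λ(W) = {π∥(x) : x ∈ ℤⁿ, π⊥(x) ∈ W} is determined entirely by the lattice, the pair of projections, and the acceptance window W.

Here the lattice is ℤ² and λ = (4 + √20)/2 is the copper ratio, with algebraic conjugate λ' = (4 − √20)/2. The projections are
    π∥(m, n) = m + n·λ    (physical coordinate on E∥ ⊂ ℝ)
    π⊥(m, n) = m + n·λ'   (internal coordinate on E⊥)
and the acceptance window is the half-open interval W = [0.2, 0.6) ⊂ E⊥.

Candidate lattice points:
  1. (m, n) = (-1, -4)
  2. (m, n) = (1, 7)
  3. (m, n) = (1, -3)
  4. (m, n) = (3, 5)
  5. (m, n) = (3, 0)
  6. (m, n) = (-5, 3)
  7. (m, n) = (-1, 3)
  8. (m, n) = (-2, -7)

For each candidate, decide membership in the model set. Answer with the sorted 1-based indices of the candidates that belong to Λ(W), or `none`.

none

Numerically λ ≈ 4.236068 and λ' = −1/λ ≈ -0.236068.
candidate 1: (m,n)=(-1,-4) → π∥ = -1-4·λ ≈ -17.944272, π⊥ = -1-4·λ' ≈ -0.055728 ∉ [0.2, 0.6) ⇒ out
candidate 2: (m,n)=(1,7) → π∥ = 1+7·λ ≈ 30.652476, π⊥ = 1+7·λ' ≈ -0.652476 ∉ [0.2, 0.6) ⇒ out
candidate 3: (m,n)=(1,-3) → π∥ = 1-3·λ ≈ -11.708204, π⊥ = 1-3·λ' ≈ 1.708204 ∉ [0.2, 0.6) ⇒ out
candidate 4: (m,n)=(3,5) → π∥ = 3+5·λ ≈ 24.180340, π⊥ = 3+5·λ' ≈ 1.819660 ∉ [0.2, 0.6) ⇒ out
candidate 5: (m,n)=(3,0) → π∥ = 3+0·λ ≈ 3.000000, π⊥ = 3+0·λ' ≈ 3.000000 ∉ [0.2, 0.6) ⇒ out
candidate 6: (m,n)=(-5,3) → π∥ = -5+3·λ ≈ 7.708204, π⊥ = -5+3·λ' ≈ -5.708204 ∉ [0.2, 0.6) ⇒ out
candidate 7: (m,n)=(-1,3) → π∥ = -1+3·λ ≈ 11.708204, π⊥ = -1+3·λ' ≈ -1.708204 ∉ [0.2, 0.6) ⇒ out
candidate 8: (m,n)=(-2,-7) → π∥ = -2-7·λ ≈ -31.652476, π⊥ = -2-7·λ' ≈ -0.347524 ∉ [0.2, 0.6) ⇒ out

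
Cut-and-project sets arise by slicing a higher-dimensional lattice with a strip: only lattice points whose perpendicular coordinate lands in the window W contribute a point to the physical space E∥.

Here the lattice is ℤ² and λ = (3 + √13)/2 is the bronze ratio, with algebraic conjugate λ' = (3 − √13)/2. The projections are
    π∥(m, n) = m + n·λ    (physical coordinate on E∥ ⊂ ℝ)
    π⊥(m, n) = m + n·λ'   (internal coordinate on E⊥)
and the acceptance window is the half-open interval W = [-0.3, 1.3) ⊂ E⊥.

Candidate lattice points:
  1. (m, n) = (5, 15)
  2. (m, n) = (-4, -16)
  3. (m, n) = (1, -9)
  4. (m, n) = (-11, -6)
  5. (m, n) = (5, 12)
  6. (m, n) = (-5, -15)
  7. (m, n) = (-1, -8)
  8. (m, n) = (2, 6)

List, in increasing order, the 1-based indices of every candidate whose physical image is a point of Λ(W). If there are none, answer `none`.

1, 2, 8

Compute λ' = (3−√13)/2 = -0.302776, so π⊥(m,n) = m -0.302776·n.
candidate 1: (m,n)=(5,15) → π∥ = 5+15·λ ≈ 54.541635, π⊥ = 5+15·λ' ≈ 0.458365 ∈ [-0.3, 1.3) ⇒ IN Λ
candidate 2: (m,n)=(-4,-16) → π∥ = -4-16·λ ≈ -56.844410, π⊥ = -4-16·λ' ≈ 0.844410 ∈ [-0.3, 1.3) ⇒ IN Λ
candidate 3: (m,n)=(1,-9) → π∥ = 1-9·λ ≈ -28.724981, π⊥ = 1-9·λ' ≈ 3.724981 ∉ [-0.3, 1.3) ⇒ out
candidate 4: (m,n)=(-11,-6) → π∥ = -11-6·λ ≈ -30.816654, π⊥ = -11-6·λ' ≈ -9.183346 ∉ [-0.3, 1.3) ⇒ out
candidate 5: (m,n)=(5,12) → π∥ = 5+12·λ ≈ 44.633308, π⊥ = 5+12·λ' ≈ 1.366692 ∉ [-0.3, 1.3) ⇒ out
candidate 6: (m,n)=(-5,-15) → π∥ = -5-15·λ ≈ -54.541635, π⊥ = -5-15·λ' ≈ -0.458365 ∉ [-0.3, 1.3) ⇒ out
candidate 7: (m,n)=(-1,-8) → π∥ = -1-8·λ ≈ -27.422205, π⊥ = -1-8·λ' ≈ 1.422205 ∉ [-0.3, 1.3) ⇒ out
candidate 8: (m,n)=(2,6) → π∥ = 2+6·λ ≈ 21.816654, π⊥ = 2+6·λ' ≈ 0.183346 ∈ [-0.3, 1.3) ⇒ IN Λ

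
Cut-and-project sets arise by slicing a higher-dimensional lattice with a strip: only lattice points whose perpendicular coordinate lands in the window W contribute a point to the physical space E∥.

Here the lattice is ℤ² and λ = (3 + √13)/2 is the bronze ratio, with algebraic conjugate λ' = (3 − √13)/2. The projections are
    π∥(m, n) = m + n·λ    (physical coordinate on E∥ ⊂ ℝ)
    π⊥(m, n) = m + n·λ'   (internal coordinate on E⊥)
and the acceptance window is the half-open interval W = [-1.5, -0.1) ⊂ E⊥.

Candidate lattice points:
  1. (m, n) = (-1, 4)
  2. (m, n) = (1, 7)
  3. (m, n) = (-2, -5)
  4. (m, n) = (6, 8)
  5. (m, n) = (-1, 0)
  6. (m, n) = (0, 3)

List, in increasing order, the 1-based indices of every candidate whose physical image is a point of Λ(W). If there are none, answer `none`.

2, 3, 5, 6

Compute λ' = (3−√13)/2 = -0.30278, so π⊥(m,n) = m -0.30278·n.
[1] lift (-1,4): star map gives -2.21110; window check -1.5 ≤ -2.21110 < -0.1 is false → out
[2] lift (1,7): star map gives -1.11943; window check -1.5 ≤ -1.11943 < -0.1 is true → IN Λ
[3] lift (-2,-5): star map gives -0.48612; window check -1.5 ≤ -0.48612 < -0.1 is true → IN Λ
[4] lift (6,8): star map gives 3.57779; window check -1.5 ≤ 3.57779 < -0.1 is false → out
[5] lift (-1,0): star map gives -1.00000; window check -1.5 ≤ -1.00000 < -0.1 is true → IN Λ
[6] lift (0,3): star map gives -0.90833; window check -1.5 ≤ -0.90833 < -0.1 is true → IN Λ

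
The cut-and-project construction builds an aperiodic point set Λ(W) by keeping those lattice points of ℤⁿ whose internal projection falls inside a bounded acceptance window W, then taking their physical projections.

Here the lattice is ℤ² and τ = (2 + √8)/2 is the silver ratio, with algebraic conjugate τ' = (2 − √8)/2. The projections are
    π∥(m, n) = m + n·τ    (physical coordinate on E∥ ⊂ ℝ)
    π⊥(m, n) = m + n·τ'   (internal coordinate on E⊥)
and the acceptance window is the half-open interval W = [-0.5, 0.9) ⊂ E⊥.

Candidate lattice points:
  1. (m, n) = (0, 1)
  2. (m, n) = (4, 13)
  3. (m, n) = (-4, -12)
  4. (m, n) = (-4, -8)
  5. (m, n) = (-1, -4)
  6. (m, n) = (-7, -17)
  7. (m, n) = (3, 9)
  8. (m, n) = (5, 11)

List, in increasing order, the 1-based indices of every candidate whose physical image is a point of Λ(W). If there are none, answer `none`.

1, 5, 6, 8

Numerically τ ≈ 2.4142 and τ' = −1/τ ≈ -0.4142.
candidate 1: (m,n)=(0,1) → π∥ = 0+1·τ ≈ 2.4142, π⊥ = 0+1·τ' ≈ -0.4142 ∈ [-0.5, 0.9) ⇒ IN Λ
candidate 2: (m,n)=(4,13) → π∥ = 4+13·τ ≈ 35.3848, π⊥ = 4+13·τ' ≈ -1.3848 ∉ [-0.5, 0.9) ⇒ out
candidate 3: (m,n)=(-4,-12) → π∥ = -4-12·τ ≈ -32.9706, π⊥ = -4-12·τ' ≈ 0.9706 ∉ [-0.5, 0.9) ⇒ out
candidate 4: (m,n)=(-4,-8) → π∥ = -4-8·τ ≈ -23.3137, π⊥ = -4-8·τ' ≈ -0.6863 ∉ [-0.5, 0.9) ⇒ out
candidate 5: (m,n)=(-1,-4) → π∥ = -1-4·τ ≈ -10.6569, π⊥ = -1-4·τ' ≈ 0.6569 ∈ [-0.5, 0.9) ⇒ IN Λ
candidate 6: (m,n)=(-7,-17) → π∥ = -7-17·τ ≈ -48.0416, π⊥ = -7-17·τ' ≈ 0.0416 ∈ [-0.5, 0.9) ⇒ IN Λ
candidate 7: (m,n)=(3,9) → π∥ = 3+9·τ ≈ 24.7279, π⊥ = 3+9·τ' ≈ -0.7279 ∉ [-0.5, 0.9) ⇒ out
candidate 8: (m,n)=(5,11) → π∥ = 5+11·τ ≈ 31.5563, π⊥ = 5+11·τ' ≈ 0.4437 ∈ [-0.5, 0.9) ⇒ IN Λ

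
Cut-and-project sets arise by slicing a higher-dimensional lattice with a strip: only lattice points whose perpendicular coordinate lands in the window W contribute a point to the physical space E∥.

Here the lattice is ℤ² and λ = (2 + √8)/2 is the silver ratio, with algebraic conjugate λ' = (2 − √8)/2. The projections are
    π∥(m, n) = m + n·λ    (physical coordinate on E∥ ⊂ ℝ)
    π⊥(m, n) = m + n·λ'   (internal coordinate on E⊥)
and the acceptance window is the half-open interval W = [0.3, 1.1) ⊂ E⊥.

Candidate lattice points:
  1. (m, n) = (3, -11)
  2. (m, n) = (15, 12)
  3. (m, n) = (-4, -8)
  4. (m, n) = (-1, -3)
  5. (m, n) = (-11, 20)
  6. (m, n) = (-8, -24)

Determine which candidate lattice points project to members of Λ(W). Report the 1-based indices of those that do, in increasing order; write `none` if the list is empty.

λ' = (2−√8)/2 ≈ -0.4142.
#1 (3,-11): internal coord 3 + (-11)·λ' = +7.5563; +7.5563 ∉ [0.3, 1.1) → out
#2 (15,12): internal coord 15 + (12)·λ' = +10.0294; +10.0294 ∉ [0.3, 1.1) → out
#3 (-4,-8): internal coord -4 + (-8)·λ' = -0.6863; -0.6863 ∉ [0.3, 1.1) → out
#4 (-1,-3): internal coord -1 + (-3)·λ' = +0.2426; +0.2426 ∉ [0.3, 1.1) → out
#5 (-11,20): internal coord -11 + (20)·λ' = -19.2843; -19.2843 ∉ [0.3, 1.1) → out
#6 (-8,-24): internal coord -8 + (-24)·λ' = +1.9411; +1.9411 ∉ [0.3, 1.1) → out

none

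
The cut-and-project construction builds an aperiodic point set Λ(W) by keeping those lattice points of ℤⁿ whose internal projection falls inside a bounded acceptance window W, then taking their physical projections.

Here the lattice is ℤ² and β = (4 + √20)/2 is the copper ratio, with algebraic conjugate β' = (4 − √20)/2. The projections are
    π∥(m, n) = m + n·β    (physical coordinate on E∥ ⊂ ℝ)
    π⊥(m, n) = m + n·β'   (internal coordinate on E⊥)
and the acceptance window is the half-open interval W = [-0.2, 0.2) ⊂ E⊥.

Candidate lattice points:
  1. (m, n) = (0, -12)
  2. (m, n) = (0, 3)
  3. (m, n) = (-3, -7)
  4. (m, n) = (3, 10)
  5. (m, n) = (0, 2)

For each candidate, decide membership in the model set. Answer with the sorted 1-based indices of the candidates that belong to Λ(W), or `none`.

none

β' = (4−√20)/2 ≈ -0.23607.
candidate 1: (m,n)=(0,-12) → π∥ = 0-12·β ≈ -50.83282, π⊥ = 0-12·β' ≈ 2.83282 ∉ [-0.2, 0.2) ⇒ out
candidate 2: (m,n)=(0,3) → π∥ = 0+3·β ≈ 12.70820, π⊥ = 0+3·β' ≈ -0.70820 ∉ [-0.2, 0.2) ⇒ out
candidate 3: (m,n)=(-3,-7) → π∥ = -3-7·β ≈ -32.65248, π⊥ = -3-7·β' ≈ -1.34752 ∉ [-0.2, 0.2) ⇒ out
candidate 4: (m,n)=(3,10) → π∥ = 3+10·β ≈ 45.36068, π⊥ = 3+10·β' ≈ 0.63932 ∉ [-0.2, 0.2) ⇒ out
candidate 5: (m,n)=(0,2) → π∥ = 0+2·β ≈ 8.47214, π⊥ = 0+2·β' ≈ -0.47214 ∉ [-0.2, 0.2) ⇒ out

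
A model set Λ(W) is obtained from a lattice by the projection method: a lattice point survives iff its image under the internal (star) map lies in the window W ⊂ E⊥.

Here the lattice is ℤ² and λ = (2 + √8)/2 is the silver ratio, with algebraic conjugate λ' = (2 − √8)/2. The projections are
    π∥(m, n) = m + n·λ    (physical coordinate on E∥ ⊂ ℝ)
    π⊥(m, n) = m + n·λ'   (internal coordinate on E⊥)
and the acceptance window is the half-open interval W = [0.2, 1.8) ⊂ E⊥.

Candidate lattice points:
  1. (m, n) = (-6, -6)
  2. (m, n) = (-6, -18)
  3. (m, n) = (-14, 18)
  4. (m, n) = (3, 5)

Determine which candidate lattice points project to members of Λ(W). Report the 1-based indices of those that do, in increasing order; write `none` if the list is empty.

Numerically λ ≈ 2.41421 and λ' = −1/λ ≈ -0.41421.
candidate 1: (m,n)=(-6,-6) → π∥ = -6-6·λ ≈ -20.48528, π⊥ = -6-6·λ' ≈ -3.51472 ∉ [0.2, 1.8) ⇒ out
candidate 2: (m,n)=(-6,-18) → π∥ = -6-18·λ ≈ -49.45584, π⊥ = -6-18·λ' ≈ 1.45584 ∈ [0.2, 1.8) ⇒ IN Λ
candidate 3: (m,n)=(-14,18) → π∥ = -14+18·λ ≈ 29.45584, π⊥ = -14+18·λ' ≈ -21.45584 ∉ [0.2, 1.8) ⇒ out
candidate 4: (m,n)=(3,5) → π∥ = 3+5·λ ≈ 15.07107, π⊥ = 3+5·λ' ≈ 0.92893 ∈ [0.2, 1.8) ⇒ IN Λ

2, 4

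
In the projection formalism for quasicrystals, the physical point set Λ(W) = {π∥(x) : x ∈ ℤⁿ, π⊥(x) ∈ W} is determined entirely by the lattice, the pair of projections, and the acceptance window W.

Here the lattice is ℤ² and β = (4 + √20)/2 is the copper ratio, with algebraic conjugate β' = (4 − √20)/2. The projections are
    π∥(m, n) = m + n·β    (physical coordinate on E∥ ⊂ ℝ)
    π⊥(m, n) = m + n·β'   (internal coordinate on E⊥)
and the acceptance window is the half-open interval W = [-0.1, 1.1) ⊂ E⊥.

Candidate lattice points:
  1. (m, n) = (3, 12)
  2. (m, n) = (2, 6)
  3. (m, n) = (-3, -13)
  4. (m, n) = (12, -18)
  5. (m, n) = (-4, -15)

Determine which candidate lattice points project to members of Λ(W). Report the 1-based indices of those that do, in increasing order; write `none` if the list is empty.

1, 2, 3

β' = (4−√20)/2 ≈ -0.236068.
candidate 1: (m,n)=(3,12) → π∥ = 3+12·β ≈ 53.832816, π⊥ = 3+12·β' ≈ 0.167184 ∈ [-0.1, 1.1) ⇒ IN Λ
candidate 2: (m,n)=(2,6) → π∥ = 2+6·β ≈ 27.416408, π⊥ = 2+6·β' ≈ 0.583592 ∈ [-0.1, 1.1) ⇒ IN Λ
candidate 3: (m,n)=(-3,-13) → π∥ = -3-13·β ≈ -58.068884, π⊥ = -3-13·β' ≈ 0.068884 ∈ [-0.1, 1.1) ⇒ IN Λ
candidate 4: (m,n)=(12,-18) → π∥ = 12-18·β ≈ -64.249224, π⊥ = 12-18·β' ≈ 16.249224 ∉ [-0.1, 1.1) ⇒ out
candidate 5: (m,n)=(-4,-15) → π∥ = -4-15·β ≈ -67.541020, π⊥ = -4-15·β' ≈ -0.458980 ∉ [-0.1, 1.1) ⇒ out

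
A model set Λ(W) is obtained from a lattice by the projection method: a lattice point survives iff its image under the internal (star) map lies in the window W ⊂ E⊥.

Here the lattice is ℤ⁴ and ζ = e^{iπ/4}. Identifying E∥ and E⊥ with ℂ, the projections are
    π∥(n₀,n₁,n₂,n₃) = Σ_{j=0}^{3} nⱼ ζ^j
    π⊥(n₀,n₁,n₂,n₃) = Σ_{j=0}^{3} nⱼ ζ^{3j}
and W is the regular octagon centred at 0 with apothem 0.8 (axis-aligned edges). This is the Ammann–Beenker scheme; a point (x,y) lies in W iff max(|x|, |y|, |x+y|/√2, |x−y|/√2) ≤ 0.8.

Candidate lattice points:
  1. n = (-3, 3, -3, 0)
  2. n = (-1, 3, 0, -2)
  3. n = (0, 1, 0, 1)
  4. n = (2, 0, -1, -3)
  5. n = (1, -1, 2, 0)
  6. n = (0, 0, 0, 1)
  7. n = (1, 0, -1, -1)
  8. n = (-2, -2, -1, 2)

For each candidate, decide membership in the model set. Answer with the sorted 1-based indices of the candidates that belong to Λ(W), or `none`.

7

With ζ = e^{iπ/4} the internal vectors are ζ^0,ζ^3,ζ^6,ζ^9.
#1 (-3, 3, -3, 0): internal (-5.1213, 5.1213); octagon support 7.2426 vs apothem 0.8 → ∉ W
#2 (-1, 3, 0, -2): internal (-4.5355, 0.7071); octagon support 4.5355 vs apothem 0.8 → ∉ W
#3 (0, 1, 0, 1): internal (0.0000, 1.4142); octagon support 1.4142 vs apothem 0.8 → ∉ W
#4 (2, 0, -1, -3): internal (-0.1213, -1.1213); octagon support 1.1213 vs apothem 0.8 → ∉ W
#5 (1, -1, 2, 0): internal (1.7071, -2.7071); octagon support 3.1213 vs apothem 0.8 → ∉ W
#6 (0, 0, 0, 1): internal (0.7071, 0.7071); octagon support 1.0000 vs apothem 0.8 → ∉ W
#7 (1, 0, -1, -1): internal (0.2929, 0.2929); octagon support 0.4142 vs apothem 0.8 → ∈ W
#8 (-2, -2, -1, 2): internal (0.8284, 1.0000); octagon support 1.2929 vs apothem 0.8 → ∉ W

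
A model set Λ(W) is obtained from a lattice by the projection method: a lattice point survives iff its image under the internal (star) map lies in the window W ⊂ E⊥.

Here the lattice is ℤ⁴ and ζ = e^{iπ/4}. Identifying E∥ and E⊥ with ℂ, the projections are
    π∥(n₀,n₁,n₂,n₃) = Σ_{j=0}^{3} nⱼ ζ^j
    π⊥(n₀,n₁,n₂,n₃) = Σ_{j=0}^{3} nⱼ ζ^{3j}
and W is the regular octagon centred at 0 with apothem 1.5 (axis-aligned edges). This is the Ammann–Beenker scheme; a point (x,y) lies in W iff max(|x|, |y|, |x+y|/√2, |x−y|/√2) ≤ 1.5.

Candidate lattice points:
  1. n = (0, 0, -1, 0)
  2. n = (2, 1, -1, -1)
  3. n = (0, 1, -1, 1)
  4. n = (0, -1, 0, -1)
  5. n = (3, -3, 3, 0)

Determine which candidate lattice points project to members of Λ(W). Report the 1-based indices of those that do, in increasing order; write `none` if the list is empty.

Internal map: ζ^{3j} for j=0..3 gives (1,0), (−√2/2,√2/2), (0,−1), (√2/2,√2/2).
#1 (0, 0, -1, 0): internal (0.00000, 1.00000); octagon support 1.00000 vs apothem 1.5 → ∈ W
#2 (2, 1, -1, -1): internal (0.58579, 1.00000); octagon support 1.12132 vs apothem 1.5 → ∈ W
#3 (0, 1, -1, 1): internal (0.00000, 2.41421); octagon support 2.41421 vs apothem 1.5 → ∉ W
#4 (0, -1, 0, -1): internal (0.00000, -1.41421); octagon support 1.41421 vs apothem 1.5 → ∈ W
#5 (3, -3, 3, 0): internal (5.12132, -5.12132); octagon support 7.24264 vs apothem 1.5 → ∉ W

1, 2, 4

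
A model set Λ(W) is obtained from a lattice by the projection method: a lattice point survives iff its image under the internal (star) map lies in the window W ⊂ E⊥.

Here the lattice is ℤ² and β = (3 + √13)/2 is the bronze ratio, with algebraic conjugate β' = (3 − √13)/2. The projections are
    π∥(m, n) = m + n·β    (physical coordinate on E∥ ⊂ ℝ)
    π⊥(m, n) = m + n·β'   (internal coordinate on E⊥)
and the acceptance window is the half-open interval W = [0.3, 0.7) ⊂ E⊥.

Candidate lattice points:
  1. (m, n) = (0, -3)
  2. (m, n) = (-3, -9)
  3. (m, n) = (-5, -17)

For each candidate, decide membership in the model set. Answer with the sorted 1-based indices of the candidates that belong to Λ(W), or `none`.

Numerically β ≈ 3.302776 and β' = −1/β ≈ -0.302776.
#1 (0,-3): internal coord 0 + (-3)·β' = +0.908327; +0.908327 ∉ [0.3, 0.7) → out
#2 (-3,-9): internal coord -3 + (-9)·β' = -0.275019; -0.275019 ∉ [0.3, 0.7) → out
#3 (-5,-17): internal coord -5 + (-17)·β' = +0.147186; +0.147186 ∉ [0.3, 0.7) → out

none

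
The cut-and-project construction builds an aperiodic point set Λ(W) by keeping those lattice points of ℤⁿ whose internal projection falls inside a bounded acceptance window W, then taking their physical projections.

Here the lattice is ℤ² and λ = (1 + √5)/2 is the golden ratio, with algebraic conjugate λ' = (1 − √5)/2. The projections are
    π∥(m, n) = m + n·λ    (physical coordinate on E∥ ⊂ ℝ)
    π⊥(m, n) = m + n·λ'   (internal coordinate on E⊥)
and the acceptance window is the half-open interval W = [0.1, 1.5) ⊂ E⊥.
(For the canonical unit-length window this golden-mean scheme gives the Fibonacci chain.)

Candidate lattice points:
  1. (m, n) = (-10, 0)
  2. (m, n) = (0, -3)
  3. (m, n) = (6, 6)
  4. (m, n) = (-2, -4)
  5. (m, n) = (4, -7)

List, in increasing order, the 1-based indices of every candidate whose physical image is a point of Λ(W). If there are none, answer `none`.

Compute λ' = (1−√5)/2 = -0.61803, so π⊥(m,n) = m -0.61803·n.
#1 (-10,0): internal coord -10 + (0)·λ' = -10.00000; -10.00000 ∉ [0.1, 1.5) → out
#2 (0,-3): internal coord 0 + (-3)·λ' = +1.85410; +1.85410 ∉ [0.1, 1.5) → out
#3 (6,6): internal coord 6 + (6)·λ' = +2.29180; +2.29180 ∉ [0.1, 1.5) → out
#4 (-2,-4): internal coord -2 + (-4)·λ' = +0.47214; +0.47214 ∈ [0.1, 1.5) → IN Λ
#5 (4,-7): internal coord 4 + (-7)·λ' = +8.32624; +8.32624 ∉ [0.1, 1.5) → out

4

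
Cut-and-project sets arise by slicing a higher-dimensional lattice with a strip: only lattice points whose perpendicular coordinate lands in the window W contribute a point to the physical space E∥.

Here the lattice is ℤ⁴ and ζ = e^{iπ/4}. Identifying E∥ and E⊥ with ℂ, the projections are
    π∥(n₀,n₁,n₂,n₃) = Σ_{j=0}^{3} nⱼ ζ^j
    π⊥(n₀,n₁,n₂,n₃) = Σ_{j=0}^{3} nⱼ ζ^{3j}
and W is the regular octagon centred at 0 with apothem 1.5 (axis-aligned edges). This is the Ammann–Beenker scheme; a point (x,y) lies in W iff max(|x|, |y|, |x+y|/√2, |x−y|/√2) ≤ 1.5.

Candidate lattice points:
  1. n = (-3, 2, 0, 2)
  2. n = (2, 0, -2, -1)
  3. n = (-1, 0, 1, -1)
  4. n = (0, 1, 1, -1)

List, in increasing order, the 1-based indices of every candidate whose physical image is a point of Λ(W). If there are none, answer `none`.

none

With ζ = e^{iπ/4} the internal vectors are ζ^0,ζ^3,ζ^6,ζ^9.
#1 (-3, 2, 0, 2): internal (-3.00000, 2.82843); octagon support 4.12132 vs apothem 1.5 → ∉ W
#2 (2, 0, -2, -1): internal (1.29289, 1.29289); octagon support 1.82843 vs apothem 1.5 → ∉ W
#3 (-1, 0, 1, -1): internal (-1.70711, -1.70711); octagon support 2.41421 vs apothem 1.5 → ∉ W
#4 (0, 1, 1, -1): internal (-1.41421, -1.00000); octagon support 1.70711 vs apothem 1.5 → ∉ W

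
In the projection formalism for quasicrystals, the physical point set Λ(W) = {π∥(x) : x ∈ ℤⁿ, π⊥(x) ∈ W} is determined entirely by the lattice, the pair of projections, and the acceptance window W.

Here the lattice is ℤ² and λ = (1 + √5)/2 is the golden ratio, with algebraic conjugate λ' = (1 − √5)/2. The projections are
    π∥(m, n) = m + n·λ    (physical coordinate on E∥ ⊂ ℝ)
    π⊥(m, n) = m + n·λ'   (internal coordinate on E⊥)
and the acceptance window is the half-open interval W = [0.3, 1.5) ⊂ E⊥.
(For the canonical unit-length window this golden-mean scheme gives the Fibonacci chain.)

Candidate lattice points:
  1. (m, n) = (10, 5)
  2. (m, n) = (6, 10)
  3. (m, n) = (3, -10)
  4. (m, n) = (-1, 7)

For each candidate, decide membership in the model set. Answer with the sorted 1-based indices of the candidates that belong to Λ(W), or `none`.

λ' = (1−√5)/2 ≈ -0.61803.
candidate 1: (m,n)=(10,5) → π∥ = 10+5·λ ≈ 18.09017, π⊥ = 10+5·λ' ≈ 6.90983 ∉ [0.3, 1.5) ⇒ out
candidate 2: (m,n)=(6,10) → π∥ = 6+10·λ ≈ 22.18034, π⊥ = 6+10·λ' ≈ -0.18034 ∉ [0.3, 1.5) ⇒ out
candidate 3: (m,n)=(3,-10) → π∥ = 3-10·λ ≈ -13.18034, π⊥ = 3-10·λ' ≈ 9.18034 ∉ [0.3, 1.5) ⇒ out
candidate 4: (m,n)=(-1,7) → π∥ = -1+7·λ ≈ 10.32624, π⊥ = -1+7·λ' ≈ -5.32624 ∉ [0.3, 1.5) ⇒ out

none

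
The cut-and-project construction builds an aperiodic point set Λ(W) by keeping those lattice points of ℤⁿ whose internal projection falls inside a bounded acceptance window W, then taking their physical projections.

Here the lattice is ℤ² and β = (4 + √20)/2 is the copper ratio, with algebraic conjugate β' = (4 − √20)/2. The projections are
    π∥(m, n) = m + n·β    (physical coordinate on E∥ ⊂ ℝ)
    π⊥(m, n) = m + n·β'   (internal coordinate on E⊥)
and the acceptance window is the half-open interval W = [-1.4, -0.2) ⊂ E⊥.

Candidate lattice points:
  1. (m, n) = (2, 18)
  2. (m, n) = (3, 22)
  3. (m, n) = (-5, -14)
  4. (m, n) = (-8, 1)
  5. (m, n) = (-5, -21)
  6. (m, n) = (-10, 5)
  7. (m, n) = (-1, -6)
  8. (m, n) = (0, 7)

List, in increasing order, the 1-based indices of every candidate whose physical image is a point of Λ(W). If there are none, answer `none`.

none

β' = (4−√20)/2 ≈ -0.236068.
candidate 1: (m,n)=(2,18) → π∥ = 2+18·β ≈ 78.249224, π⊥ = 2+18·β' ≈ -2.249224 ∉ [-1.4, -0.2) ⇒ out
candidate 2: (m,n)=(3,22) → π∥ = 3+22·β ≈ 96.193496, π⊥ = 3+22·β' ≈ -2.193496 ∉ [-1.4, -0.2) ⇒ out
candidate 3: (m,n)=(-5,-14) → π∥ = -5-14·β ≈ -64.304952, π⊥ = -5-14·β' ≈ -1.695048 ∉ [-1.4, -0.2) ⇒ out
candidate 4: (m,n)=(-8,1) → π∥ = -8+1·β ≈ -3.763932, π⊥ = -8+1·β' ≈ -8.236068 ∉ [-1.4, -0.2) ⇒ out
candidate 5: (m,n)=(-5,-21) → π∥ = -5-21·β ≈ -93.957428, π⊥ = -5-21·β' ≈ -0.042572 ∉ [-1.4, -0.2) ⇒ out
candidate 6: (m,n)=(-10,5) → π∥ = -10+5·β ≈ 11.180340, π⊥ = -10+5·β' ≈ -11.180340 ∉ [-1.4, -0.2) ⇒ out
candidate 7: (m,n)=(-1,-6) → π∥ = -1-6·β ≈ -26.416408, π⊥ = -1-6·β' ≈ 0.416408 ∉ [-1.4, -0.2) ⇒ out
candidate 8: (m,n)=(0,7) → π∥ = 0+7·β ≈ 29.652476, π⊥ = 0+7·β' ≈ -1.652476 ∉ [-1.4, -0.2) ⇒ out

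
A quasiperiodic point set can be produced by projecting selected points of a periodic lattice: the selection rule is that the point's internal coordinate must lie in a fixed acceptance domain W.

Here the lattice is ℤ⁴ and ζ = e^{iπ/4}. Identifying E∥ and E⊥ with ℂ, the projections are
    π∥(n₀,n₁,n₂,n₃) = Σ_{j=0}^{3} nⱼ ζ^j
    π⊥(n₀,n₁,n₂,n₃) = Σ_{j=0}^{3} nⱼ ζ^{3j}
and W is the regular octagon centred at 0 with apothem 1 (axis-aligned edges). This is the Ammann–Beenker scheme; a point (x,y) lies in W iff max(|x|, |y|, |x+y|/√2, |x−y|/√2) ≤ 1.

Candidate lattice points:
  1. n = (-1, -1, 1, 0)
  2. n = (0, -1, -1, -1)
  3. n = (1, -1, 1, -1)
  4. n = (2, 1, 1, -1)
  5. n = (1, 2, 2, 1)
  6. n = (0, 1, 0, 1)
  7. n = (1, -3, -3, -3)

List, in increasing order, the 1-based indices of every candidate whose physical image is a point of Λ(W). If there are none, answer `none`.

2, 5

Internal map: ζ^{3j} for j=0..3 gives (1,0), (−√2/2,√2/2), (0,−1), (√2/2,√2/2).
candidate 1: n = (-1, -1, 1, 0) → π⊥ ≈ (-0.29289, -1.70711); max(|x|,|y|,|x±y|/√2) = 1.70711 > 1 ⇒ ∉ W
candidate 2: n = (0, -1, -1, -1) → π⊥ ≈ (+0.00000, -0.41421); max(|x|,|y|,|x±y|/√2) = 0.41421 ≤ 1 ⇒ ∈ W
candidate 3: n = (1, -1, 1, -1) → π⊥ ≈ (+1.00000, -2.41421); max(|x|,|y|,|x±y|/√2) = 2.41421 > 1 ⇒ ∉ W
candidate 4: n = (2, 1, 1, -1) → π⊥ ≈ (+0.58579, -1.00000); max(|x|,|y|,|x±y|/√2) = 1.12132 > 1 ⇒ ∉ W
candidate 5: n = (1, 2, 2, 1) → π⊥ ≈ (+0.29289, +0.12132); max(|x|,|y|,|x±y|/√2) = 0.29289 ≤ 1 ⇒ ∈ W
candidate 6: n = (0, 1, 0, 1) → π⊥ ≈ (+0.00000, +1.41421); max(|x|,|y|,|x±y|/√2) = 1.41421 > 1 ⇒ ∉ W
candidate 7: n = (1, -3, -3, -3) → π⊥ ≈ (+1.00000, -1.24264); max(|x|,|y|,|x±y|/√2) = 1.58579 > 1 ⇒ ∉ W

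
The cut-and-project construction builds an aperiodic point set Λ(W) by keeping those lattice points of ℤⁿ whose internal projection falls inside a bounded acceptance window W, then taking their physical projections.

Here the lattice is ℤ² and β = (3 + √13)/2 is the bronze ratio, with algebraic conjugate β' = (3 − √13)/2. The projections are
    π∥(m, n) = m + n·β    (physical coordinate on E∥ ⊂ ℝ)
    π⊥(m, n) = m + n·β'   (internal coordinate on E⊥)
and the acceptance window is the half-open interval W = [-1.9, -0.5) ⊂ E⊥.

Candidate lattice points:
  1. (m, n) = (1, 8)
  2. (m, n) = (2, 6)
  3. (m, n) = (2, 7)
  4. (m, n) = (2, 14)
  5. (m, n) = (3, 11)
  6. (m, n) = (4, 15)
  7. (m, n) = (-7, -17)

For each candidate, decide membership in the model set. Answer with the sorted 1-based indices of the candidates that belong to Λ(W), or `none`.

Compute β' = (3−√13)/2 = -0.3028, so π⊥(m,n) = m -0.3028·n.
[1] lift (1,8): star map gives -1.4222; window check -1.9 ≤ -1.4222 < -0.5 is true → IN Λ
[2] lift (2,6): star map gives 0.1833; window check -1.9 ≤ 0.1833 < -0.5 is false → out
[3] lift (2,7): star map gives -0.1194; window check -1.9 ≤ -0.1194 < -0.5 is false → out
[4] lift (2,14): star map gives -2.2389; window check -1.9 ≤ -2.2389 < -0.5 is false → out
[5] lift (3,11): star map gives -0.3305; window check -1.9 ≤ -0.3305 < -0.5 is false → out
[6] lift (4,15): star map gives -0.5416; window check -1.9 ≤ -0.5416 < -0.5 is true → IN Λ
[7] lift (-7,-17): star map gives -1.8528; window check -1.9 ≤ -1.8528 < -0.5 is true → IN Λ

1, 6, 7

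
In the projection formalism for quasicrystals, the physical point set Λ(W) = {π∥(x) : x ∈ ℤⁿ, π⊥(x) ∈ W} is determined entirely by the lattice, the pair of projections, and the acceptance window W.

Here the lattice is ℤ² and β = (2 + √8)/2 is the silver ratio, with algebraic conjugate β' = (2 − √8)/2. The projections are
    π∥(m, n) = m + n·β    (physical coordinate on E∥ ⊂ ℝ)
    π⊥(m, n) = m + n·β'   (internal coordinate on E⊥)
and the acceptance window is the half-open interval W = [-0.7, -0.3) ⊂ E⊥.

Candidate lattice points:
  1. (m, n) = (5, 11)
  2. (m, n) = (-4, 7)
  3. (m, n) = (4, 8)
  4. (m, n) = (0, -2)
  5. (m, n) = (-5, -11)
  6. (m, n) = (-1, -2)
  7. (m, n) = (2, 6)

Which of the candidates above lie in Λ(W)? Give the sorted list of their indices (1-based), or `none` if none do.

Compute β' = (2−√8)/2 = -0.4142, so π⊥(m,n) = m -0.4142·n.
#1 (5,11): internal coord 5 + (11)·β' = +0.4437; +0.4437 ∉ [-0.7, -0.3) → out
#2 (-4,7): internal coord -4 + (7)·β' = -6.8995; -6.8995 ∉ [-0.7, -0.3) → out
#3 (4,8): internal coord 4 + (8)·β' = +0.6863; +0.6863 ∉ [-0.7, -0.3) → out
#4 (0,-2): internal coord 0 + (-2)·β' = +0.8284; +0.8284 ∉ [-0.7, -0.3) → out
#5 (-5,-11): internal coord -5 + (-11)·β' = -0.4437; -0.4437 ∈ [-0.7, -0.3) → IN Λ
#6 (-1,-2): internal coord -1 + (-2)·β' = -0.1716; -0.1716 ∉ [-0.7, -0.3) → out
#7 (2,6): internal coord 2 + (6)·β' = -0.4853; -0.4853 ∈ [-0.7, -0.3) → IN Λ

5, 7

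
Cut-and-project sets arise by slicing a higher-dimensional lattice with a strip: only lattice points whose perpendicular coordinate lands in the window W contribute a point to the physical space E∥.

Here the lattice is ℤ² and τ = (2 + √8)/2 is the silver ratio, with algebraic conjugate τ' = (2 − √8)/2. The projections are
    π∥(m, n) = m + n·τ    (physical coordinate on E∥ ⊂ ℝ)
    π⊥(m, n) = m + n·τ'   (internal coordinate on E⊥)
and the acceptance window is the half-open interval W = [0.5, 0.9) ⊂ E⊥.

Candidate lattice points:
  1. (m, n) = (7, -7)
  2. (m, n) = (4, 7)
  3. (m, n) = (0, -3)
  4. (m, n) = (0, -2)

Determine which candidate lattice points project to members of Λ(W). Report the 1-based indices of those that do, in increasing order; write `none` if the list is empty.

4

τ' = (2−√8)/2 ≈ -0.41421.
#1 (7,-7): internal coord 7 + (-7)·τ' = +9.89949; +9.89949 ∉ [0.5, 0.9) → out
#2 (4,7): internal coord 4 + (7)·τ' = +1.10051; +1.10051 ∉ [0.5, 0.9) → out
#3 (0,-3): internal coord 0 + (-3)·τ' = +1.24264; +1.24264 ∉ [0.5, 0.9) → out
#4 (0,-2): internal coord 0 + (-2)·τ' = +0.82843; +0.82843 ∈ [0.5, 0.9) → IN Λ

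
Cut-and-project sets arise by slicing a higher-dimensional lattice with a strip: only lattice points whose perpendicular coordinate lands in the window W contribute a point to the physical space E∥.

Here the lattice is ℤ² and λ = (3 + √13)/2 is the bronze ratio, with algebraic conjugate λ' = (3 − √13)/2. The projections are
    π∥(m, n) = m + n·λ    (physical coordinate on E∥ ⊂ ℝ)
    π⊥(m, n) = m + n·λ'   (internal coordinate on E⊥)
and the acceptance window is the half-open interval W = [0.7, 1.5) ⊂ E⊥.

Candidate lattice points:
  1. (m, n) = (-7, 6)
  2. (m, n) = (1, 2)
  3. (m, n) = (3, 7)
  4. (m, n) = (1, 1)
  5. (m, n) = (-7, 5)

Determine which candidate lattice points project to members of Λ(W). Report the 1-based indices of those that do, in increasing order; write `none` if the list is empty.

3

λ' = (3−√13)/2 ≈ -0.3028.
candidate 1: (m,n)=(-7,6) → π∥ = -7+6·λ ≈ 12.8167, π⊥ = -7+6·λ' ≈ -8.8167 ∉ [0.7, 1.5) ⇒ out
candidate 2: (m,n)=(1,2) → π∥ = 1+2·λ ≈ 7.6056, π⊥ = 1+2·λ' ≈ 0.3944 ∉ [0.7, 1.5) ⇒ out
candidate 3: (m,n)=(3,7) → π∥ = 3+7·λ ≈ 26.1194, π⊥ = 3+7·λ' ≈ 0.8806 ∈ [0.7, 1.5) ⇒ IN Λ
candidate 4: (m,n)=(1,1) → π∥ = 1+1·λ ≈ 4.3028, π⊥ = 1+1·λ' ≈ 0.6972 ∉ [0.7, 1.5) ⇒ out
candidate 5: (m,n)=(-7,5) → π∥ = -7+5·λ ≈ 9.5139, π⊥ = -7+5·λ' ≈ -8.5139 ∉ [0.7, 1.5) ⇒ out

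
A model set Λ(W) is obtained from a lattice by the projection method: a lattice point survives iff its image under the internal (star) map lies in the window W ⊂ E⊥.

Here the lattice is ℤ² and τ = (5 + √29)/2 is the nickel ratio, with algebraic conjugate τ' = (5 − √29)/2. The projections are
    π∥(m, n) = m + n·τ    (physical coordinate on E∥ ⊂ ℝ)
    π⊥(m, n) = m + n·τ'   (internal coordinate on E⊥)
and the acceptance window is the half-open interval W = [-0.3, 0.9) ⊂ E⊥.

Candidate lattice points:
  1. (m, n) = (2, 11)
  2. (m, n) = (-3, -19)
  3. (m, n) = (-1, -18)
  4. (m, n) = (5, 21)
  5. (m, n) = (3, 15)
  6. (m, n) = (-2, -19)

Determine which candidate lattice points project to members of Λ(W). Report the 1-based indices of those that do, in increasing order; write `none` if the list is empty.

1, 2, 5

Numerically τ ≈ 5.19258 and τ' = −1/τ ≈ -0.19258.
#1 (2,11): internal coord 2 + (11)·τ' = -0.11841; -0.11841 ∈ [-0.3, 0.9) → IN Λ
#2 (-3,-19): internal coord -3 + (-19)·τ' = +0.65907; +0.65907 ∈ [-0.3, 0.9) → IN Λ
#3 (-1,-18): internal coord -1 + (-18)·τ' = +2.46648; +2.46648 ∉ [-0.3, 0.9) → out
#4 (5,21): internal coord 5 + (21)·τ' = +0.95577; +0.95577 ∉ [-0.3, 0.9) → out
#5 (3,15): internal coord 3 + (15)·τ' = +0.11126; +0.11126 ∈ [-0.3, 0.9) → IN Λ
#6 (-2,-19): internal coord -2 + (-19)·τ' = +1.65907; +1.65907 ∉ [-0.3, 0.9) → out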